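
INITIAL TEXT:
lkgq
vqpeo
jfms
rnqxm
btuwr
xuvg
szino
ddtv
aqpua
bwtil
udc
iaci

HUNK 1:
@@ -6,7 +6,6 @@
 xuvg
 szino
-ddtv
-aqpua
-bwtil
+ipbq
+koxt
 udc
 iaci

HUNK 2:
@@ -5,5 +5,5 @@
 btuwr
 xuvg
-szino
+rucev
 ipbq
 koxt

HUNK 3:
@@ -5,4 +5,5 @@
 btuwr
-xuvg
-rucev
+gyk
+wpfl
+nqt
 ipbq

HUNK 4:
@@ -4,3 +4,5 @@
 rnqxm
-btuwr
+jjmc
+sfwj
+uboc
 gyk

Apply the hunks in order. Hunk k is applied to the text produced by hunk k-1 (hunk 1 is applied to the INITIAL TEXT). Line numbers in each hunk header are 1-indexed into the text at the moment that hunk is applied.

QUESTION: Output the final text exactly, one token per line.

Hunk 1: at line 6 remove [ddtv,aqpua,bwtil] add [ipbq,koxt] -> 11 lines: lkgq vqpeo jfms rnqxm btuwr xuvg szino ipbq koxt udc iaci
Hunk 2: at line 5 remove [szino] add [rucev] -> 11 lines: lkgq vqpeo jfms rnqxm btuwr xuvg rucev ipbq koxt udc iaci
Hunk 3: at line 5 remove [xuvg,rucev] add [gyk,wpfl,nqt] -> 12 lines: lkgq vqpeo jfms rnqxm btuwr gyk wpfl nqt ipbq koxt udc iaci
Hunk 4: at line 4 remove [btuwr] add [jjmc,sfwj,uboc] -> 14 lines: lkgq vqpeo jfms rnqxm jjmc sfwj uboc gyk wpfl nqt ipbq koxt udc iaci

Answer: lkgq
vqpeo
jfms
rnqxm
jjmc
sfwj
uboc
gyk
wpfl
nqt
ipbq
koxt
udc
iaci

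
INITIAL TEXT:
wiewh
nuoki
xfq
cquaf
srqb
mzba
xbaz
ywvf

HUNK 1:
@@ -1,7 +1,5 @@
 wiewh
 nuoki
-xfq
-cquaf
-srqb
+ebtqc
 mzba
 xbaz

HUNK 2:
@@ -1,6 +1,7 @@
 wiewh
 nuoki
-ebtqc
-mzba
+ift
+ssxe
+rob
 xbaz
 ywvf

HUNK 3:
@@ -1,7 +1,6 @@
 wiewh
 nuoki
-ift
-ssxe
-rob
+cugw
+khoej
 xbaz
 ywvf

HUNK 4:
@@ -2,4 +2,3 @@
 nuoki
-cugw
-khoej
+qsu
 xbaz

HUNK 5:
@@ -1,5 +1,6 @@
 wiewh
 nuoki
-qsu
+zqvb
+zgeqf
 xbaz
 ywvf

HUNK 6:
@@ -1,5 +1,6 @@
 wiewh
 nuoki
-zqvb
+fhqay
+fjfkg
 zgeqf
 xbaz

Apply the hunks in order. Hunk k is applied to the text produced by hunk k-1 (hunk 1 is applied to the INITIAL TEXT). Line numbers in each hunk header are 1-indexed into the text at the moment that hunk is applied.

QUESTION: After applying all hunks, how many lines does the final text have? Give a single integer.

Answer: 7

Derivation:
Hunk 1: at line 1 remove [xfq,cquaf,srqb] add [ebtqc] -> 6 lines: wiewh nuoki ebtqc mzba xbaz ywvf
Hunk 2: at line 1 remove [ebtqc,mzba] add [ift,ssxe,rob] -> 7 lines: wiewh nuoki ift ssxe rob xbaz ywvf
Hunk 3: at line 1 remove [ift,ssxe,rob] add [cugw,khoej] -> 6 lines: wiewh nuoki cugw khoej xbaz ywvf
Hunk 4: at line 2 remove [cugw,khoej] add [qsu] -> 5 lines: wiewh nuoki qsu xbaz ywvf
Hunk 5: at line 1 remove [qsu] add [zqvb,zgeqf] -> 6 lines: wiewh nuoki zqvb zgeqf xbaz ywvf
Hunk 6: at line 1 remove [zqvb] add [fhqay,fjfkg] -> 7 lines: wiewh nuoki fhqay fjfkg zgeqf xbaz ywvf
Final line count: 7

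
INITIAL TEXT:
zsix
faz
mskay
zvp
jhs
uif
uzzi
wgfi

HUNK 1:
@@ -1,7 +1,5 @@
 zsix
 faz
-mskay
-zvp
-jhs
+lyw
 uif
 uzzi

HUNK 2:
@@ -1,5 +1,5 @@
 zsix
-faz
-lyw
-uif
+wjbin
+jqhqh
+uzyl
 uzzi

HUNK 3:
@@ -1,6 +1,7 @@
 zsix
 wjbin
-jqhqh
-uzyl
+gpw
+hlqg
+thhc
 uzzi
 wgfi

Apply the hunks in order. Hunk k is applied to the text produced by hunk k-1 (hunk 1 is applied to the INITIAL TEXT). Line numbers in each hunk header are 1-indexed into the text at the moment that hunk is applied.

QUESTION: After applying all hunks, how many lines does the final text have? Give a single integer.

Hunk 1: at line 1 remove [mskay,zvp,jhs] add [lyw] -> 6 lines: zsix faz lyw uif uzzi wgfi
Hunk 2: at line 1 remove [faz,lyw,uif] add [wjbin,jqhqh,uzyl] -> 6 lines: zsix wjbin jqhqh uzyl uzzi wgfi
Hunk 3: at line 1 remove [jqhqh,uzyl] add [gpw,hlqg,thhc] -> 7 lines: zsix wjbin gpw hlqg thhc uzzi wgfi
Final line count: 7

Answer: 7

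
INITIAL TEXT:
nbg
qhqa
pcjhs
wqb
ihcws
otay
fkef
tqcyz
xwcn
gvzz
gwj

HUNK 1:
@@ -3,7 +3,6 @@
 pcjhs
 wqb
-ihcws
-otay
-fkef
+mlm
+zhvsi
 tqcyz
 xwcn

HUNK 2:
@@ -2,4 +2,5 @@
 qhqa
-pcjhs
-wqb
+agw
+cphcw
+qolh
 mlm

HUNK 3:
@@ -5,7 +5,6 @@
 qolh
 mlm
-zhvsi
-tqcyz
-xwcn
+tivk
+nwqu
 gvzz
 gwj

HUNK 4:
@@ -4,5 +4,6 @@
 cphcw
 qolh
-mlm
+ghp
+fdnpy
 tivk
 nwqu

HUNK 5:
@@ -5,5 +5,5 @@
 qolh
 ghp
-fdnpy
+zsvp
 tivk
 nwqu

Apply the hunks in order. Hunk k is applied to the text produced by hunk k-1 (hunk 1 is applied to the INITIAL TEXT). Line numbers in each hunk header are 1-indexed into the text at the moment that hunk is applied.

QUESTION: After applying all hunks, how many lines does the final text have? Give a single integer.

Answer: 11

Derivation:
Hunk 1: at line 3 remove [ihcws,otay,fkef] add [mlm,zhvsi] -> 10 lines: nbg qhqa pcjhs wqb mlm zhvsi tqcyz xwcn gvzz gwj
Hunk 2: at line 2 remove [pcjhs,wqb] add [agw,cphcw,qolh] -> 11 lines: nbg qhqa agw cphcw qolh mlm zhvsi tqcyz xwcn gvzz gwj
Hunk 3: at line 5 remove [zhvsi,tqcyz,xwcn] add [tivk,nwqu] -> 10 lines: nbg qhqa agw cphcw qolh mlm tivk nwqu gvzz gwj
Hunk 4: at line 4 remove [mlm] add [ghp,fdnpy] -> 11 lines: nbg qhqa agw cphcw qolh ghp fdnpy tivk nwqu gvzz gwj
Hunk 5: at line 5 remove [fdnpy] add [zsvp] -> 11 lines: nbg qhqa agw cphcw qolh ghp zsvp tivk nwqu gvzz gwj
Final line count: 11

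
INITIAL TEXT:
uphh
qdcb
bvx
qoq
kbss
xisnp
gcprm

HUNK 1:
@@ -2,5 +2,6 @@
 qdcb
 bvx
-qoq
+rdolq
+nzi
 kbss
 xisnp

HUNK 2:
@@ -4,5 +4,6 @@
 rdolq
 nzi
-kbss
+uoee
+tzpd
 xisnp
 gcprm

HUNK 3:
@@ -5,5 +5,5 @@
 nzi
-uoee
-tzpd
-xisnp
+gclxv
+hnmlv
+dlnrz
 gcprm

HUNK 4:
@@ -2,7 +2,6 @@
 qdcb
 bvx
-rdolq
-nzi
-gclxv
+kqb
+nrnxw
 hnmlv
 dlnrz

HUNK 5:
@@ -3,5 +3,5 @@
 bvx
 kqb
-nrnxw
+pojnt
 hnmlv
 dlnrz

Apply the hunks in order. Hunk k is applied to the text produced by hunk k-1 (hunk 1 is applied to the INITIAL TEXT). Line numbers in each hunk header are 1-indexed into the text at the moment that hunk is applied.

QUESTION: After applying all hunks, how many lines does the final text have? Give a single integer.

Hunk 1: at line 2 remove [qoq] add [rdolq,nzi] -> 8 lines: uphh qdcb bvx rdolq nzi kbss xisnp gcprm
Hunk 2: at line 4 remove [kbss] add [uoee,tzpd] -> 9 lines: uphh qdcb bvx rdolq nzi uoee tzpd xisnp gcprm
Hunk 3: at line 5 remove [uoee,tzpd,xisnp] add [gclxv,hnmlv,dlnrz] -> 9 lines: uphh qdcb bvx rdolq nzi gclxv hnmlv dlnrz gcprm
Hunk 4: at line 2 remove [rdolq,nzi,gclxv] add [kqb,nrnxw] -> 8 lines: uphh qdcb bvx kqb nrnxw hnmlv dlnrz gcprm
Hunk 5: at line 3 remove [nrnxw] add [pojnt] -> 8 lines: uphh qdcb bvx kqb pojnt hnmlv dlnrz gcprm
Final line count: 8

Answer: 8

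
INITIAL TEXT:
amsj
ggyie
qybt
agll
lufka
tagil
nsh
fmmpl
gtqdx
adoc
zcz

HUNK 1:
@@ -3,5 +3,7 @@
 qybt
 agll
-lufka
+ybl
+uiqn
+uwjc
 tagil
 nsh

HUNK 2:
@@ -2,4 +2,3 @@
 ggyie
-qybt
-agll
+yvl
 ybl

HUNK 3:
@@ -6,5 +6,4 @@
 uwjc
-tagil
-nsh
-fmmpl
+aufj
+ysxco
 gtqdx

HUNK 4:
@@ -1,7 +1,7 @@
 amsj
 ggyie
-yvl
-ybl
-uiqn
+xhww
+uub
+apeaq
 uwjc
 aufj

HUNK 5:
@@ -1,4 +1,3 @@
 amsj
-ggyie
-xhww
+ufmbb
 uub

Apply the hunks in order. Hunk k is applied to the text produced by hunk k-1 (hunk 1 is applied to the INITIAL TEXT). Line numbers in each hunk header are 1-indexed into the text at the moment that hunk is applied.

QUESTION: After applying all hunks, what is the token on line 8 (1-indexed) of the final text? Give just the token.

Answer: gtqdx

Derivation:
Hunk 1: at line 3 remove [lufka] add [ybl,uiqn,uwjc] -> 13 lines: amsj ggyie qybt agll ybl uiqn uwjc tagil nsh fmmpl gtqdx adoc zcz
Hunk 2: at line 2 remove [qybt,agll] add [yvl] -> 12 lines: amsj ggyie yvl ybl uiqn uwjc tagil nsh fmmpl gtqdx adoc zcz
Hunk 3: at line 6 remove [tagil,nsh,fmmpl] add [aufj,ysxco] -> 11 lines: amsj ggyie yvl ybl uiqn uwjc aufj ysxco gtqdx adoc zcz
Hunk 4: at line 1 remove [yvl,ybl,uiqn] add [xhww,uub,apeaq] -> 11 lines: amsj ggyie xhww uub apeaq uwjc aufj ysxco gtqdx adoc zcz
Hunk 5: at line 1 remove [ggyie,xhww] add [ufmbb] -> 10 lines: amsj ufmbb uub apeaq uwjc aufj ysxco gtqdx adoc zcz
Final line 8: gtqdx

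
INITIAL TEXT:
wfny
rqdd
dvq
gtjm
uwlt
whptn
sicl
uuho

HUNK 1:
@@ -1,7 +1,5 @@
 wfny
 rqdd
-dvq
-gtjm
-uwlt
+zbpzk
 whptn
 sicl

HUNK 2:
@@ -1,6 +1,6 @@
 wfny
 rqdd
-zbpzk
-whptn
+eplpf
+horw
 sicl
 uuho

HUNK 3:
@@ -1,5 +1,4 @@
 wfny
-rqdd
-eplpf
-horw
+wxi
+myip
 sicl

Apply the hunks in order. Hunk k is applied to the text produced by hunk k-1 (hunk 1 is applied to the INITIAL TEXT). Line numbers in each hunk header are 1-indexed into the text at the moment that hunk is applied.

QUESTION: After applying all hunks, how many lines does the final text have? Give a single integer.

Hunk 1: at line 1 remove [dvq,gtjm,uwlt] add [zbpzk] -> 6 lines: wfny rqdd zbpzk whptn sicl uuho
Hunk 2: at line 1 remove [zbpzk,whptn] add [eplpf,horw] -> 6 lines: wfny rqdd eplpf horw sicl uuho
Hunk 3: at line 1 remove [rqdd,eplpf,horw] add [wxi,myip] -> 5 lines: wfny wxi myip sicl uuho
Final line count: 5

Answer: 5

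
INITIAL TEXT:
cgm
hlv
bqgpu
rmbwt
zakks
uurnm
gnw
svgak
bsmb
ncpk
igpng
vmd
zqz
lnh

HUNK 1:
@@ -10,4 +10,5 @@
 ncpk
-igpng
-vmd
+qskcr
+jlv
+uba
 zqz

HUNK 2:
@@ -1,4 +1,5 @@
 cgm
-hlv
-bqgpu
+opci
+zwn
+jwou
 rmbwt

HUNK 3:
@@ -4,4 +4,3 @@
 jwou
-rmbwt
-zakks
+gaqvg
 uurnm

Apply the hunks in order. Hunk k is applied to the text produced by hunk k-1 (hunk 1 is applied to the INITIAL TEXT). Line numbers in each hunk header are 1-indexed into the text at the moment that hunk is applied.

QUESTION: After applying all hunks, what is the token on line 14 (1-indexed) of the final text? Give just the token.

Answer: zqz

Derivation:
Hunk 1: at line 10 remove [igpng,vmd] add [qskcr,jlv,uba] -> 15 lines: cgm hlv bqgpu rmbwt zakks uurnm gnw svgak bsmb ncpk qskcr jlv uba zqz lnh
Hunk 2: at line 1 remove [hlv,bqgpu] add [opci,zwn,jwou] -> 16 lines: cgm opci zwn jwou rmbwt zakks uurnm gnw svgak bsmb ncpk qskcr jlv uba zqz lnh
Hunk 3: at line 4 remove [rmbwt,zakks] add [gaqvg] -> 15 lines: cgm opci zwn jwou gaqvg uurnm gnw svgak bsmb ncpk qskcr jlv uba zqz lnh
Final line 14: zqz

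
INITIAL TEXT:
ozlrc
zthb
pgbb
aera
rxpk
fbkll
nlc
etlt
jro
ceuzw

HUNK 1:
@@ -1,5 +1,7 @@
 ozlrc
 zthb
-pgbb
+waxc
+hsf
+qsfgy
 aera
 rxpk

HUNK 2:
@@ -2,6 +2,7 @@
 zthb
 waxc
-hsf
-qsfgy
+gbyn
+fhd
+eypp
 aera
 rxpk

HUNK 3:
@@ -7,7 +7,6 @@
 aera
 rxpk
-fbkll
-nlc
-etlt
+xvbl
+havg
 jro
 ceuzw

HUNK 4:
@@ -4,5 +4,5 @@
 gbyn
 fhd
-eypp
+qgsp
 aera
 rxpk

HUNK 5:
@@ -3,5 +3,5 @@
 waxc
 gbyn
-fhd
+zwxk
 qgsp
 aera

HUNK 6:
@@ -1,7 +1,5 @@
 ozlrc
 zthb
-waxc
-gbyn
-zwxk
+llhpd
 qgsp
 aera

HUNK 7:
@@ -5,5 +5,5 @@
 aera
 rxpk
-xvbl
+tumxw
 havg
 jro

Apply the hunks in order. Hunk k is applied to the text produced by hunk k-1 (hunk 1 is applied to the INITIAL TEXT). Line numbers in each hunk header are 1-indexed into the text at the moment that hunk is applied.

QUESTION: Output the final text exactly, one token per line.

Answer: ozlrc
zthb
llhpd
qgsp
aera
rxpk
tumxw
havg
jro
ceuzw

Derivation:
Hunk 1: at line 1 remove [pgbb] add [waxc,hsf,qsfgy] -> 12 lines: ozlrc zthb waxc hsf qsfgy aera rxpk fbkll nlc etlt jro ceuzw
Hunk 2: at line 2 remove [hsf,qsfgy] add [gbyn,fhd,eypp] -> 13 lines: ozlrc zthb waxc gbyn fhd eypp aera rxpk fbkll nlc etlt jro ceuzw
Hunk 3: at line 7 remove [fbkll,nlc,etlt] add [xvbl,havg] -> 12 lines: ozlrc zthb waxc gbyn fhd eypp aera rxpk xvbl havg jro ceuzw
Hunk 4: at line 4 remove [eypp] add [qgsp] -> 12 lines: ozlrc zthb waxc gbyn fhd qgsp aera rxpk xvbl havg jro ceuzw
Hunk 5: at line 3 remove [fhd] add [zwxk] -> 12 lines: ozlrc zthb waxc gbyn zwxk qgsp aera rxpk xvbl havg jro ceuzw
Hunk 6: at line 1 remove [waxc,gbyn,zwxk] add [llhpd] -> 10 lines: ozlrc zthb llhpd qgsp aera rxpk xvbl havg jro ceuzw
Hunk 7: at line 5 remove [xvbl] add [tumxw] -> 10 lines: ozlrc zthb llhpd qgsp aera rxpk tumxw havg jro ceuzw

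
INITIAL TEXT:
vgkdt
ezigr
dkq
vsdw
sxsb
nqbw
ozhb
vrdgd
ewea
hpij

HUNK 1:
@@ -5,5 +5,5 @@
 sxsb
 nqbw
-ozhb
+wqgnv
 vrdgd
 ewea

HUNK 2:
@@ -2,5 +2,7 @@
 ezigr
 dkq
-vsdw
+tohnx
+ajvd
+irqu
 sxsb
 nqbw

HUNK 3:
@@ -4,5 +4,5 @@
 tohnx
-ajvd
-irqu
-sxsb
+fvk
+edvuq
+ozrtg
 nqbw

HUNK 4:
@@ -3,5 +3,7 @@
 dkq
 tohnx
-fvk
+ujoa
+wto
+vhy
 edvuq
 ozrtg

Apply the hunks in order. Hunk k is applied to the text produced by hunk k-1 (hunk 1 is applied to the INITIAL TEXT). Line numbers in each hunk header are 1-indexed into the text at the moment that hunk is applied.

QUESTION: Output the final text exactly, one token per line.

Answer: vgkdt
ezigr
dkq
tohnx
ujoa
wto
vhy
edvuq
ozrtg
nqbw
wqgnv
vrdgd
ewea
hpij

Derivation:
Hunk 1: at line 5 remove [ozhb] add [wqgnv] -> 10 lines: vgkdt ezigr dkq vsdw sxsb nqbw wqgnv vrdgd ewea hpij
Hunk 2: at line 2 remove [vsdw] add [tohnx,ajvd,irqu] -> 12 lines: vgkdt ezigr dkq tohnx ajvd irqu sxsb nqbw wqgnv vrdgd ewea hpij
Hunk 3: at line 4 remove [ajvd,irqu,sxsb] add [fvk,edvuq,ozrtg] -> 12 lines: vgkdt ezigr dkq tohnx fvk edvuq ozrtg nqbw wqgnv vrdgd ewea hpij
Hunk 4: at line 3 remove [fvk] add [ujoa,wto,vhy] -> 14 lines: vgkdt ezigr dkq tohnx ujoa wto vhy edvuq ozrtg nqbw wqgnv vrdgd ewea hpij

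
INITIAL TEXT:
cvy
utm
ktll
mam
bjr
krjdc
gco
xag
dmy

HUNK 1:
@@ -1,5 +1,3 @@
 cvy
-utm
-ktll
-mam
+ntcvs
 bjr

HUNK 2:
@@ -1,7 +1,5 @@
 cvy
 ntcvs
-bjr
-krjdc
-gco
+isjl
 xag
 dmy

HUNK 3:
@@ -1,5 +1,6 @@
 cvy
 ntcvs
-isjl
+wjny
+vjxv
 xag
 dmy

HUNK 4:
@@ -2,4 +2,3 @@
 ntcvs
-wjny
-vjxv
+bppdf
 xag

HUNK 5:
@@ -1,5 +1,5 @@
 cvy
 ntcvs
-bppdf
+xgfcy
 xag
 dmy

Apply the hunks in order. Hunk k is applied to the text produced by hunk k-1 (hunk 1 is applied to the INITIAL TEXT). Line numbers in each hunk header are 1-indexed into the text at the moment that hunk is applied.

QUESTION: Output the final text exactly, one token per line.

Answer: cvy
ntcvs
xgfcy
xag
dmy

Derivation:
Hunk 1: at line 1 remove [utm,ktll,mam] add [ntcvs] -> 7 lines: cvy ntcvs bjr krjdc gco xag dmy
Hunk 2: at line 1 remove [bjr,krjdc,gco] add [isjl] -> 5 lines: cvy ntcvs isjl xag dmy
Hunk 3: at line 1 remove [isjl] add [wjny,vjxv] -> 6 lines: cvy ntcvs wjny vjxv xag dmy
Hunk 4: at line 2 remove [wjny,vjxv] add [bppdf] -> 5 lines: cvy ntcvs bppdf xag dmy
Hunk 5: at line 1 remove [bppdf] add [xgfcy] -> 5 lines: cvy ntcvs xgfcy xag dmy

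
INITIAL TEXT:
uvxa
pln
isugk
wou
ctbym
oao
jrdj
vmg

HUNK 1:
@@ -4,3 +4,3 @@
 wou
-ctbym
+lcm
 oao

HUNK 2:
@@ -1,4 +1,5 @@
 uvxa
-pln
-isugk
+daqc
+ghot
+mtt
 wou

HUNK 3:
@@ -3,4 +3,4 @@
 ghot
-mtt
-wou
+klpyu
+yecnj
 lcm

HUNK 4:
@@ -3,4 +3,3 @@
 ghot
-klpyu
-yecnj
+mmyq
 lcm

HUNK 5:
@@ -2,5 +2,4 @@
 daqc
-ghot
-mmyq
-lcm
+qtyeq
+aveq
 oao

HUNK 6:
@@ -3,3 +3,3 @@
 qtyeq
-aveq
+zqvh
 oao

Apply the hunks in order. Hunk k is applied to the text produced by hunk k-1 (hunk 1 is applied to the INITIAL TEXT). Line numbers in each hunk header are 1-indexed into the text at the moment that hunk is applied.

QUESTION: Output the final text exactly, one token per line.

Hunk 1: at line 4 remove [ctbym] add [lcm] -> 8 lines: uvxa pln isugk wou lcm oao jrdj vmg
Hunk 2: at line 1 remove [pln,isugk] add [daqc,ghot,mtt] -> 9 lines: uvxa daqc ghot mtt wou lcm oao jrdj vmg
Hunk 3: at line 3 remove [mtt,wou] add [klpyu,yecnj] -> 9 lines: uvxa daqc ghot klpyu yecnj lcm oao jrdj vmg
Hunk 4: at line 3 remove [klpyu,yecnj] add [mmyq] -> 8 lines: uvxa daqc ghot mmyq lcm oao jrdj vmg
Hunk 5: at line 2 remove [ghot,mmyq,lcm] add [qtyeq,aveq] -> 7 lines: uvxa daqc qtyeq aveq oao jrdj vmg
Hunk 6: at line 3 remove [aveq] add [zqvh] -> 7 lines: uvxa daqc qtyeq zqvh oao jrdj vmg

Answer: uvxa
daqc
qtyeq
zqvh
oao
jrdj
vmg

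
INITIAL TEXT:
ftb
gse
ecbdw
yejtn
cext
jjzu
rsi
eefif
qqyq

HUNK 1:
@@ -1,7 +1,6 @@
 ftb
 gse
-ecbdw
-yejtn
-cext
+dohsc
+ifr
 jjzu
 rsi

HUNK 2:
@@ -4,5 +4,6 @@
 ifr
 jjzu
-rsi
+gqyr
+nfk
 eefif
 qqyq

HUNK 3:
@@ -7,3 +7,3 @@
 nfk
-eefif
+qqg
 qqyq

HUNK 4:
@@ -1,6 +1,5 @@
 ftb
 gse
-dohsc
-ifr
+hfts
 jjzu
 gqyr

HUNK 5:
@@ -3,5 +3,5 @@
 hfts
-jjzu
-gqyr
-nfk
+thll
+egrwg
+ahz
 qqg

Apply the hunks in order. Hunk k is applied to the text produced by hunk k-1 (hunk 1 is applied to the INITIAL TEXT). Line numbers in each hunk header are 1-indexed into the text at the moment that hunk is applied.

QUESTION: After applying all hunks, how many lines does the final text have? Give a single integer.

Hunk 1: at line 1 remove [ecbdw,yejtn,cext] add [dohsc,ifr] -> 8 lines: ftb gse dohsc ifr jjzu rsi eefif qqyq
Hunk 2: at line 4 remove [rsi] add [gqyr,nfk] -> 9 lines: ftb gse dohsc ifr jjzu gqyr nfk eefif qqyq
Hunk 3: at line 7 remove [eefif] add [qqg] -> 9 lines: ftb gse dohsc ifr jjzu gqyr nfk qqg qqyq
Hunk 4: at line 1 remove [dohsc,ifr] add [hfts] -> 8 lines: ftb gse hfts jjzu gqyr nfk qqg qqyq
Hunk 5: at line 3 remove [jjzu,gqyr,nfk] add [thll,egrwg,ahz] -> 8 lines: ftb gse hfts thll egrwg ahz qqg qqyq
Final line count: 8

Answer: 8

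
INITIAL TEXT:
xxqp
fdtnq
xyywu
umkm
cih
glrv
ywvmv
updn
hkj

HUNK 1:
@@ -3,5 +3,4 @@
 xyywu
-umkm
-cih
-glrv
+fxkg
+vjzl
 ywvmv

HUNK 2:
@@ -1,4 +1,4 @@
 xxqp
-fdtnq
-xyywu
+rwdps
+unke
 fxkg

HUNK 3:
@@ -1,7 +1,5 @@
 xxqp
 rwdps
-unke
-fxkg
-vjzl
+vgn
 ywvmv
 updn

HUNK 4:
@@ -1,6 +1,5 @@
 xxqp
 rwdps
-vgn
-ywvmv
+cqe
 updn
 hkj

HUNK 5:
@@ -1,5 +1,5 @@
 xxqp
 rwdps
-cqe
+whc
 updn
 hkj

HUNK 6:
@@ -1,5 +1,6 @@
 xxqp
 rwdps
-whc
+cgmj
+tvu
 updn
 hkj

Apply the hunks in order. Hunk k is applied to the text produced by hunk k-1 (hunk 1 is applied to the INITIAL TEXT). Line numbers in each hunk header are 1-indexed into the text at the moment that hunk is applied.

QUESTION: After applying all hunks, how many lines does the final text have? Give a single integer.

Hunk 1: at line 3 remove [umkm,cih,glrv] add [fxkg,vjzl] -> 8 lines: xxqp fdtnq xyywu fxkg vjzl ywvmv updn hkj
Hunk 2: at line 1 remove [fdtnq,xyywu] add [rwdps,unke] -> 8 lines: xxqp rwdps unke fxkg vjzl ywvmv updn hkj
Hunk 3: at line 1 remove [unke,fxkg,vjzl] add [vgn] -> 6 lines: xxqp rwdps vgn ywvmv updn hkj
Hunk 4: at line 1 remove [vgn,ywvmv] add [cqe] -> 5 lines: xxqp rwdps cqe updn hkj
Hunk 5: at line 1 remove [cqe] add [whc] -> 5 lines: xxqp rwdps whc updn hkj
Hunk 6: at line 1 remove [whc] add [cgmj,tvu] -> 6 lines: xxqp rwdps cgmj tvu updn hkj
Final line count: 6

Answer: 6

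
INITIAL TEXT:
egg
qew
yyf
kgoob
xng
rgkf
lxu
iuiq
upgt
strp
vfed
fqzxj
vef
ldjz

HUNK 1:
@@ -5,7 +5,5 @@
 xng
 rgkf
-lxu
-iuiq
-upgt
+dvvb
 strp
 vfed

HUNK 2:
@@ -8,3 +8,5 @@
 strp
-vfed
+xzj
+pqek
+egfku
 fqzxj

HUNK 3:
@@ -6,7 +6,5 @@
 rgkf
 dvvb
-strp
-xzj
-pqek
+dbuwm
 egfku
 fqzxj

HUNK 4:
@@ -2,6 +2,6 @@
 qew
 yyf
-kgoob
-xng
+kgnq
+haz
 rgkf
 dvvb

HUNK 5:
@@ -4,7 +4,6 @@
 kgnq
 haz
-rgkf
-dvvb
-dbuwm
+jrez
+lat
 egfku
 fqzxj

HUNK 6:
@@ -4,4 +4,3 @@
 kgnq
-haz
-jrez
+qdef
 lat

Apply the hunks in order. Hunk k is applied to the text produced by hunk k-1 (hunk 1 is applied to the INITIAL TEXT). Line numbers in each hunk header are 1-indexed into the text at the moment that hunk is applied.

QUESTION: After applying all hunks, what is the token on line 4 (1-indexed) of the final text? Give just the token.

Hunk 1: at line 5 remove [lxu,iuiq,upgt] add [dvvb] -> 12 lines: egg qew yyf kgoob xng rgkf dvvb strp vfed fqzxj vef ldjz
Hunk 2: at line 8 remove [vfed] add [xzj,pqek,egfku] -> 14 lines: egg qew yyf kgoob xng rgkf dvvb strp xzj pqek egfku fqzxj vef ldjz
Hunk 3: at line 6 remove [strp,xzj,pqek] add [dbuwm] -> 12 lines: egg qew yyf kgoob xng rgkf dvvb dbuwm egfku fqzxj vef ldjz
Hunk 4: at line 2 remove [kgoob,xng] add [kgnq,haz] -> 12 lines: egg qew yyf kgnq haz rgkf dvvb dbuwm egfku fqzxj vef ldjz
Hunk 5: at line 4 remove [rgkf,dvvb,dbuwm] add [jrez,lat] -> 11 lines: egg qew yyf kgnq haz jrez lat egfku fqzxj vef ldjz
Hunk 6: at line 4 remove [haz,jrez] add [qdef] -> 10 lines: egg qew yyf kgnq qdef lat egfku fqzxj vef ldjz
Final line 4: kgnq

Answer: kgnq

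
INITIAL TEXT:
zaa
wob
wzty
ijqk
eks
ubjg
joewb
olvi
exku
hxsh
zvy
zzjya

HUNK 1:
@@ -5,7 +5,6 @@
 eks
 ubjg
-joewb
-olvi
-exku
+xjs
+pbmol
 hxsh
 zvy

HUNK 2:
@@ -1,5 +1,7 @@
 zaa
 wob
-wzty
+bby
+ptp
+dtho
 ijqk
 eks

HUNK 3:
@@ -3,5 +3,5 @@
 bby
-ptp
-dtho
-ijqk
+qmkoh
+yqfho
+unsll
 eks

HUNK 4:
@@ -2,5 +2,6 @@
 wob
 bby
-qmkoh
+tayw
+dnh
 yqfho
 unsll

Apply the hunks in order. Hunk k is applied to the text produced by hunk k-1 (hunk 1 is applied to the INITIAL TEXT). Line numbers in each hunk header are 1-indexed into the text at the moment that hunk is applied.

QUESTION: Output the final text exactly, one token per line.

Hunk 1: at line 5 remove [joewb,olvi,exku] add [xjs,pbmol] -> 11 lines: zaa wob wzty ijqk eks ubjg xjs pbmol hxsh zvy zzjya
Hunk 2: at line 1 remove [wzty] add [bby,ptp,dtho] -> 13 lines: zaa wob bby ptp dtho ijqk eks ubjg xjs pbmol hxsh zvy zzjya
Hunk 3: at line 3 remove [ptp,dtho,ijqk] add [qmkoh,yqfho,unsll] -> 13 lines: zaa wob bby qmkoh yqfho unsll eks ubjg xjs pbmol hxsh zvy zzjya
Hunk 4: at line 2 remove [qmkoh] add [tayw,dnh] -> 14 lines: zaa wob bby tayw dnh yqfho unsll eks ubjg xjs pbmol hxsh zvy zzjya

Answer: zaa
wob
bby
tayw
dnh
yqfho
unsll
eks
ubjg
xjs
pbmol
hxsh
zvy
zzjya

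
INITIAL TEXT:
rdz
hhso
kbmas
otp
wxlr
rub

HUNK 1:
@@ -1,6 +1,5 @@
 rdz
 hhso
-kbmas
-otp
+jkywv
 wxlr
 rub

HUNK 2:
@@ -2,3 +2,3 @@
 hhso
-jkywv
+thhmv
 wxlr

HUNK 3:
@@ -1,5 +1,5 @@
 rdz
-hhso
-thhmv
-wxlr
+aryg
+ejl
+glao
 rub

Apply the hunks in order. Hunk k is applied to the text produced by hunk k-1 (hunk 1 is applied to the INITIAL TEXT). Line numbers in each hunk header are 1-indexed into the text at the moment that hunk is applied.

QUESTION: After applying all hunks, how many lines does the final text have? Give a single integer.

Answer: 5

Derivation:
Hunk 1: at line 1 remove [kbmas,otp] add [jkywv] -> 5 lines: rdz hhso jkywv wxlr rub
Hunk 2: at line 2 remove [jkywv] add [thhmv] -> 5 lines: rdz hhso thhmv wxlr rub
Hunk 3: at line 1 remove [hhso,thhmv,wxlr] add [aryg,ejl,glao] -> 5 lines: rdz aryg ejl glao rub
Final line count: 5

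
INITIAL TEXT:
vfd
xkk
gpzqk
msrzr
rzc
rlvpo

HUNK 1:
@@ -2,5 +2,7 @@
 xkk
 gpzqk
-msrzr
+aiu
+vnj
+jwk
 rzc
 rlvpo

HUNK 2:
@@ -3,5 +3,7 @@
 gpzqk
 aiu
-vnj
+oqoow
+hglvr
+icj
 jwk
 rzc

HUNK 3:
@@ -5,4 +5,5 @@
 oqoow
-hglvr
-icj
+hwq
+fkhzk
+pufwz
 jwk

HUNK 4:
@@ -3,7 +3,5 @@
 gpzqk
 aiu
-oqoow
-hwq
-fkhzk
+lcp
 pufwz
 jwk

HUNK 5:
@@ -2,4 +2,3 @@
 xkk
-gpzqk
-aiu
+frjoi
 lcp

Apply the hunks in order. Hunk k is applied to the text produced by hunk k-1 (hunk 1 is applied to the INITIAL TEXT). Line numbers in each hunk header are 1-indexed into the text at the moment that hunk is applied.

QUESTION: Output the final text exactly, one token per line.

Hunk 1: at line 2 remove [msrzr] add [aiu,vnj,jwk] -> 8 lines: vfd xkk gpzqk aiu vnj jwk rzc rlvpo
Hunk 2: at line 3 remove [vnj] add [oqoow,hglvr,icj] -> 10 lines: vfd xkk gpzqk aiu oqoow hglvr icj jwk rzc rlvpo
Hunk 3: at line 5 remove [hglvr,icj] add [hwq,fkhzk,pufwz] -> 11 lines: vfd xkk gpzqk aiu oqoow hwq fkhzk pufwz jwk rzc rlvpo
Hunk 4: at line 3 remove [oqoow,hwq,fkhzk] add [lcp] -> 9 lines: vfd xkk gpzqk aiu lcp pufwz jwk rzc rlvpo
Hunk 5: at line 2 remove [gpzqk,aiu] add [frjoi] -> 8 lines: vfd xkk frjoi lcp pufwz jwk rzc rlvpo

Answer: vfd
xkk
frjoi
lcp
pufwz
jwk
rzc
rlvpo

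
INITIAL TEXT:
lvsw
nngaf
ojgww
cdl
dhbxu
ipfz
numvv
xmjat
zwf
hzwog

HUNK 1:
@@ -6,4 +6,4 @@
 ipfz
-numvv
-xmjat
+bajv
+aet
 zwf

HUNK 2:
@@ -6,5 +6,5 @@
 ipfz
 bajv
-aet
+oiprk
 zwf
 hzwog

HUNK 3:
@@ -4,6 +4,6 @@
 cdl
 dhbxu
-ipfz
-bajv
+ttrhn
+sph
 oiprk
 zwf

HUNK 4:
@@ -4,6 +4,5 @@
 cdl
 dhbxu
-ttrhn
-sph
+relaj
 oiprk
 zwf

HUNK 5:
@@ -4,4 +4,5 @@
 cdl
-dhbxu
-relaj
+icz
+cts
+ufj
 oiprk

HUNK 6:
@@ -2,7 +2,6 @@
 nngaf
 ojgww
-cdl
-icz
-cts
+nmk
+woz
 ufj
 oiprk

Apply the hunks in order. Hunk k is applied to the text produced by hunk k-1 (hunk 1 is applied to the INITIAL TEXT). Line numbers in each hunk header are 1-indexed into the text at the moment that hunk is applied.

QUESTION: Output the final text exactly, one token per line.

Answer: lvsw
nngaf
ojgww
nmk
woz
ufj
oiprk
zwf
hzwog

Derivation:
Hunk 1: at line 6 remove [numvv,xmjat] add [bajv,aet] -> 10 lines: lvsw nngaf ojgww cdl dhbxu ipfz bajv aet zwf hzwog
Hunk 2: at line 6 remove [aet] add [oiprk] -> 10 lines: lvsw nngaf ojgww cdl dhbxu ipfz bajv oiprk zwf hzwog
Hunk 3: at line 4 remove [ipfz,bajv] add [ttrhn,sph] -> 10 lines: lvsw nngaf ojgww cdl dhbxu ttrhn sph oiprk zwf hzwog
Hunk 4: at line 4 remove [ttrhn,sph] add [relaj] -> 9 lines: lvsw nngaf ojgww cdl dhbxu relaj oiprk zwf hzwog
Hunk 5: at line 4 remove [dhbxu,relaj] add [icz,cts,ufj] -> 10 lines: lvsw nngaf ojgww cdl icz cts ufj oiprk zwf hzwog
Hunk 6: at line 2 remove [cdl,icz,cts] add [nmk,woz] -> 9 lines: lvsw nngaf ojgww nmk woz ufj oiprk zwf hzwog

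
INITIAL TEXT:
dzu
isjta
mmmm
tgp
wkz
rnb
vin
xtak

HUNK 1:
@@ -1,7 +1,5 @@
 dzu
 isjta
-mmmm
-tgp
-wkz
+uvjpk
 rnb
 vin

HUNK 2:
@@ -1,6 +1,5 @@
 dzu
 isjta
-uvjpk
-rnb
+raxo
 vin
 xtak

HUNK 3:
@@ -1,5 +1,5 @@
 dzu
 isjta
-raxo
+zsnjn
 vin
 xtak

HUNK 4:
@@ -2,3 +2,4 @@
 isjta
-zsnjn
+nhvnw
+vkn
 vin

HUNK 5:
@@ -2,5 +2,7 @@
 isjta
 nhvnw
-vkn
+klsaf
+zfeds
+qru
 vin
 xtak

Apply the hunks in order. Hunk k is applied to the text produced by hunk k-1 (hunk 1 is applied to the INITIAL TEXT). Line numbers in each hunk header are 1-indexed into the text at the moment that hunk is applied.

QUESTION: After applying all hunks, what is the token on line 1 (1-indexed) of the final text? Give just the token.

Hunk 1: at line 1 remove [mmmm,tgp,wkz] add [uvjpk] -> 6 lines: dzu isjta uvjpk rnb vin xtak
Hunk 2: at line 1 remove [uvjpk,rnb] add [raxo] -> 5 lines: dzu isjta raxo vin xtak
Hunk 3: at line 1 remove [raxo] add [zsnjn] -> 5 lines: dzu isjta zsnjn vin xtak
Hunk 4: at line 2 remove [zsnjn] add [nhvnw,vkn] -> 6 lines: dzu isjta nhvnw vkn vin xtak
Hunk 5: at line 2 remove [vkn] add [klsaf,zfeds,qru] -> 8 lines: dzu isjta nhvnw klsaf zfeds qru vin xtak
Final line 1: dzu

Answer: dzu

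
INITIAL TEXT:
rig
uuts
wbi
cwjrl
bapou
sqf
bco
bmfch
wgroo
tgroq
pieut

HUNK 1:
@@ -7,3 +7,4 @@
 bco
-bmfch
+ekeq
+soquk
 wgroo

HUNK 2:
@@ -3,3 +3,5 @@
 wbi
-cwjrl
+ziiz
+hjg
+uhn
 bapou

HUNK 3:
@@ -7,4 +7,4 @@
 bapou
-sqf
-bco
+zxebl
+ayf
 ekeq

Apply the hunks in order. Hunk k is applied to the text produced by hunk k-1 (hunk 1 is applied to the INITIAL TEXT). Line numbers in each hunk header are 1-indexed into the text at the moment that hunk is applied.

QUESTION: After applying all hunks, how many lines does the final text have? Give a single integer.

Answer: 14

Derivation:
Hunk 1: at line 7 remove [bmfch] add [ekeq,soquk] -> 12 lines: rig uuts wbi cwjrl bapou sqf bco ekeq soquk wgroo tgroq pieut
Hunk 2: at line 3 remove [cwjrl] add [ziiz,hjg,uhn] -> 14 lines: rig uuts wbi ziiz hjg uhn bapou sqf bco ekeq soquk wgroo tgroq pieut
Hunk 3: at line 7 remove [sqf,bco] add [zxebl,ayf] -> 14 lines: rig uuts wbi ziiz hjg uhn bapou zxebl ayf ekeq soquk wgroo tgroq pieut
Final line count: 14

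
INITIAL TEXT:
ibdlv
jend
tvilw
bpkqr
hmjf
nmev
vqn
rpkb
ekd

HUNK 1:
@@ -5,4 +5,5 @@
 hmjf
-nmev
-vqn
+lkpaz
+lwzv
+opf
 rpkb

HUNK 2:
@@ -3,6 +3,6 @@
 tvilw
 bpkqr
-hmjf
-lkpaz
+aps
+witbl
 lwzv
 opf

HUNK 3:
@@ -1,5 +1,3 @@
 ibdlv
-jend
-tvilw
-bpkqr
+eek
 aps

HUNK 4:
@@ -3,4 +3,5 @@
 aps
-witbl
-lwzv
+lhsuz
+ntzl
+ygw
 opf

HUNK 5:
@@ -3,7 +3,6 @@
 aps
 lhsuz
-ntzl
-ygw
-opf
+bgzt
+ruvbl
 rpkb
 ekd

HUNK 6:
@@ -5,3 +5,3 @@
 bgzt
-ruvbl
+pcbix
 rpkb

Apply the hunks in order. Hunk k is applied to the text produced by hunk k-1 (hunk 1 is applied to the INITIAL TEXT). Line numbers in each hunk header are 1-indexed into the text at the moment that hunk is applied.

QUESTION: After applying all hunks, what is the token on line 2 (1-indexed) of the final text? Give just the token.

Hunk 1: at line 5 remove [nmev,vqn] add [lkpaz,lwzv,opf] -> 10 lines: ibdlv jend tvilw bpkqr hmjf lkpaz lwzv opf rpkb ekd
Hunk 2: at line 3 remove [hmjf,lkpaz] add [aps,witbl] -> 10 lines: ibdlv jend tvilw bpkqr aps witbl lwzv opf rpkb ekd
Hunk 3: at line 1 remove [jend,tvilw,bpkqr] add [eek] -> 8 lines: ibdlv eek aps witbl lwzv opf rpkb ekd
Hunk 4: at line 3 remove [witbl,lwzv] add [lhsuz,ntzl,ygw] -> 9 lines: ibdlv eek aps lhsuz ntzl ygw opf rpkb ekd
Hunk 5: at line 3 remove [ntzl,ygw,opf] add [bgzt,ruvbl] -> 8 lines: ibdlv eek aps lhsuz bgzt ruvbl rpkb ekd
Hunk 6: at line 5 remove [ruvbl] add [pcbix] -> 8 lines: ibdlv eek aps lhsuz bgzt pcbix rpkb ekd
Final line 2: eek

Answer: eek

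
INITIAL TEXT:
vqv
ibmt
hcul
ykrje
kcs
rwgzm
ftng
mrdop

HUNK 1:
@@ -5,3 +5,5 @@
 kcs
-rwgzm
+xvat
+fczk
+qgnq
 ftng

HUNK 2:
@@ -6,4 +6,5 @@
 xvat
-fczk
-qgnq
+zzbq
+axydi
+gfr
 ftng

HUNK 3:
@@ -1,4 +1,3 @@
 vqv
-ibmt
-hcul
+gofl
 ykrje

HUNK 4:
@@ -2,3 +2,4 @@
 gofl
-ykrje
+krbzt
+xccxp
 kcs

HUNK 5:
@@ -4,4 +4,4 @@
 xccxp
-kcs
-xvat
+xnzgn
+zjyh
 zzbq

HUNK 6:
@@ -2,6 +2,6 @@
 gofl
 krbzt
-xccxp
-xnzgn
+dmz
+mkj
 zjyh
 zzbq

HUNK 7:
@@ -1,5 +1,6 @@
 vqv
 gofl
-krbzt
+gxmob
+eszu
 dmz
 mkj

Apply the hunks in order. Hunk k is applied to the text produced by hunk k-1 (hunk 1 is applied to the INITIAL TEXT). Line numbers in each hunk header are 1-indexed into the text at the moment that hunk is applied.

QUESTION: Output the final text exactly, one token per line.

Answer: vqv
gofl
gxmob
eszu
dmz
mkj
zjyh
zzbq
axydi
gfr
ftng
mrdop

Derivation:
Hunk 1: at line 5 remove [rwgzm] add [xvat,fczk,qgnq] -> 10 lines: vqv ibmt hcul ykrje kcs xvat fczk qgnq ftng mrdop
Hunk 2: at line 6 remove [fczk,qgnq] add [zzbq,axydi,gfr] -> 11 lines: vqv ibmt hcul ykrje kcs xvat zzbq axydi gfr ftng mrdop
Hunk 3: at line 1 remove [ibmt,hcul] add [gofl] -> 10 lines: vqv gofl ykrje kcs xvat zzbq axydi gfr ftng mrdop
Hunk 4: at line 2 remove [ykrje] add [krbzt,xccxp] -> 11 lines: vqv gofl krbzt xccxp kcs xvat zzbq axydi gfr ftng mrdop
Hunk 5: at line 4 remove [kcs,xvat] add [xnzgn,zjyh] -> 11 lines: vqv gofl krbzt xccxp xnzgn zjyh zzbq axydi gfr ftng mrdop
Hunk 6: at line 2 remove [xccxp,xnzgn] add [dmz,mkj] -> 11 lines: vqv gofl krbzt dmz mkj zjyh zzbq axydi gfr ftng mrdop
Hunk 7: at line 1 remove [krbzt] add [gxmob,eszu] -> 12 lines: vqv gofl gxmob eszu dmz mkj zjyh zzbq axydi gfr ftng mrdop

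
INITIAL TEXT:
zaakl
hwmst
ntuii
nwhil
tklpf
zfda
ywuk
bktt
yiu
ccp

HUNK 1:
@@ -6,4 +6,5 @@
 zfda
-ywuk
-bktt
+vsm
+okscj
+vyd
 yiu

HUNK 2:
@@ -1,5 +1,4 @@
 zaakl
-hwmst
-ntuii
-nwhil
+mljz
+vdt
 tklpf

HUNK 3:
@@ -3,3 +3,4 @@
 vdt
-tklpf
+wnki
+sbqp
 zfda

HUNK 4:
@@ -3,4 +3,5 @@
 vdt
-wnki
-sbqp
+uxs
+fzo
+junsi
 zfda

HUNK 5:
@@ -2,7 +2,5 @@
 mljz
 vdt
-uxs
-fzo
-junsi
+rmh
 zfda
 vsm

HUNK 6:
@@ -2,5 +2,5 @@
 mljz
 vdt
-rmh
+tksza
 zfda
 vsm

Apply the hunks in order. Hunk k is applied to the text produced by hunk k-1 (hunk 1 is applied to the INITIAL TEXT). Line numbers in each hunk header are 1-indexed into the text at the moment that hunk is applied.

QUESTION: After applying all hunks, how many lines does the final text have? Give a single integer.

Answer: 10

Derivation:
Hunk 1: at line 6 remove [ywuk,bktt] add [vsm,okscj,vyd] -> 11 lines: zaakl hwmst ntuii nwhil tklpf zfda vsm okscj vyd yiu ccp
Hunk 2: at line 1 remove [hwmst,ntuii,nwhil] add [mljz,vdt] -> 10 lines: zaakl mljz vdt tklpf zfda vsm okscj vyd yiu ccp
Hunk 3: at line 3 remove [tklpf] add [wnki,sbqp] -> 11 lines: zaakl mljz vdt wnki sbqp zfda vsm okscj vyd yiu ccp
Hunk 4: at line 3 remove [wnki,sbqp] add [uxs,fzo,junsi] -> 12 lines: zaakl mljz vdt uxs fzo junsi zfda vsm okscj vyd yiu ccp
Hunk 5: at line 2 remove [uxs,fzo,junsi] add [rmh] -> 10 lines: zaakl mljz vdt rmh zfda vsm okscj vyd yiu ccp
Hunk 6: at line 2 remove [rmh] add [tksza] -> 10 lines: zaakl mljz vdt tksza zfda vsm okscj vyd yiu ccp
Final line count: 10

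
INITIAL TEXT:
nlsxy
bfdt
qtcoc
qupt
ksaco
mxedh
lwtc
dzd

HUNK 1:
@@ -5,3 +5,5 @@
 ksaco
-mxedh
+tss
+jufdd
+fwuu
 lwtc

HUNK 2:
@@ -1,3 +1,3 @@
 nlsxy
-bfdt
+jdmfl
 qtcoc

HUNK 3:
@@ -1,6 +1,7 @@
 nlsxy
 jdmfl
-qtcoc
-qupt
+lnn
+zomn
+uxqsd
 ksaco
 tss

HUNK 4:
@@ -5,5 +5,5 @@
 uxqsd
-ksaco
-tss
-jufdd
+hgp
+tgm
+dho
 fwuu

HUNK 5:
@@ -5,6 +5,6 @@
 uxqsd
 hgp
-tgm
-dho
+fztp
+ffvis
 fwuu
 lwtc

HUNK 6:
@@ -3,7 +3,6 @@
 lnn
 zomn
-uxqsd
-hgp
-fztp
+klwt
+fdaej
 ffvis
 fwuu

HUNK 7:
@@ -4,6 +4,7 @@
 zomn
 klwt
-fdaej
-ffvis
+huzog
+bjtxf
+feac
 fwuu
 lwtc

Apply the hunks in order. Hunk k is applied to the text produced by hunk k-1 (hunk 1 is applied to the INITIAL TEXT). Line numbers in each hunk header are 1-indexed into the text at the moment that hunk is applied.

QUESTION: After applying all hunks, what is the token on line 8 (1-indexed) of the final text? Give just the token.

Hunk 1: at line 5 remove [mxedh] add [tss,jufdd,fwuu] -> 10 lines: nlsxy bfdt qtcoc qupt ksaco tss jufdd fwuu lwtc dzd
Hunk 2: at line 1 remove [bfdt] add [jdmfl] -> 10 lines: nlsxy jdmfl qtcoc qupt ksaco tss jufdd fwuu lwtc dzd
Hunk 3: at line 1 remove [qtcoc,qupt] add [lnn,zomn,uxqsd] -> 11 lines: nlsxy jdmfl lnn zomn uxqsd ksaco tss jufdd fwuu lwtc dzd
Hunk 4: at line 5 remove [ksaco,tss,jufdd] add [hgp,tgm,dho] -> 11 lines: nlsxy jdmfl lnn zomn uxqsd hgp tgm dho fwuu lwtc dzd
Hunk 5: at line 5 remove [tgm,dho] add [fztp,ffvis] -> 11 lines: nlsxy jdmfl lnn zomn uxqsd hgp fztp ffvis fwuu lwtc dzd
Hunk 6: at line 3 remove [uxqsd,hgp,fztp] add [klwt,fdaej] -> 10 lines: nlsxy jdmfl lnn zomn klwt fdaej ffvis fwuu lwtc dzd
Hunk 7: at line 4 remove [fdaej,ffvis] add [huzog,bjtxf,feac] -> 11 lines: nlsxy jdmfl lnn zomn klwt huzog bjtxf feac fwuu lwtc dzd
Final line 8: feac

Answer: feac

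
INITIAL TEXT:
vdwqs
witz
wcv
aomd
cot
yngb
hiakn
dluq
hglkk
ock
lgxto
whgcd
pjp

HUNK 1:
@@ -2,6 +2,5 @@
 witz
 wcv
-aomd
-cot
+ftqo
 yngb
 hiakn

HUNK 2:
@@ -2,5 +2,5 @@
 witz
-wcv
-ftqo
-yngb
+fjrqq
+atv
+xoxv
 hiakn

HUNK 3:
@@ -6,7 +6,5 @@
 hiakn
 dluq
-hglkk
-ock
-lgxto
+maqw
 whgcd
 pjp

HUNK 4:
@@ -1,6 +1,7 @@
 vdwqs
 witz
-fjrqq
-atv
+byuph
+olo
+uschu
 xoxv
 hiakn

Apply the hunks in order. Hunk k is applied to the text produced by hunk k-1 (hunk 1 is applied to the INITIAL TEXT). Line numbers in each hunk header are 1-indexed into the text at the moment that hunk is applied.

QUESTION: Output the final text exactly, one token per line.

Answer: vdwqs
witz
byuph
olo
uschu
xoxv
hiakn
dluq
maqw
whgcd
pjp

Derivation:
Hunk 1: at line 2 remove [aomd,cot] add [ftqo] -> 12 lines: vdwqs witz wcv ftqo yngb hiakn dluq hglkk ock lgxto whgcd pjp
Hunk 2: at line 2 remove [wcv,ftqo,yngb] add [fjrqq,atv,xoxv] -> 12 lines: vdwqs witz fjrqq atv xoxv hiakn dluq hglkk ock lgxto whgcd pjp
Hunk 3: at line 6 remove [hglkk,ock,lgxto] add [maqw] -> 10 lines: vdwqs witz fjrqq atv xoxv hiakn dluq maqw whgcd pjp
Hunk 4: at line 1 remove [fjrqq,atv] add [byuph,olo,uschu] -> 11 lines: vdwqs witz byuph olo uschu xoxv hiakn dluq maqw whgcd pjp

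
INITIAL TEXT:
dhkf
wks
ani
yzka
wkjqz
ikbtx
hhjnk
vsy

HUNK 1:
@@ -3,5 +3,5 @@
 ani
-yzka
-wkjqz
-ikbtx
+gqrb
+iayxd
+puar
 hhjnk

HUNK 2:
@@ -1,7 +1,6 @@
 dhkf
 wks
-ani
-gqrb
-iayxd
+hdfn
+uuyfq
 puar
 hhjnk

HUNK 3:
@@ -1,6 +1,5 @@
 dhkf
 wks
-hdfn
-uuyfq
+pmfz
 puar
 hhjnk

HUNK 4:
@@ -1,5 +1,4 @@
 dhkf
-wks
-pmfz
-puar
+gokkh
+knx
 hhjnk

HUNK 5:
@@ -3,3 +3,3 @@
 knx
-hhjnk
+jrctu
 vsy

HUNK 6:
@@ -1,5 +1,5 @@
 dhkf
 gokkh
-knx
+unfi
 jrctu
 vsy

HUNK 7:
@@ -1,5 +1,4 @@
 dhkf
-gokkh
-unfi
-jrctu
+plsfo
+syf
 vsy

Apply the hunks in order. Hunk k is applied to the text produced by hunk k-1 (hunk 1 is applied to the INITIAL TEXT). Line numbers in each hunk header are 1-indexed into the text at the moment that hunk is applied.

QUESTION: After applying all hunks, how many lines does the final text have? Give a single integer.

Answer: 4

Derivation:
Hunk 1: at line 3 remove [yzka,wkjqz,ikbtx] add [gqrb,iayxd,puar] -> 8 lines: dhkf wks ani gqrb iayxd puar hhjnk vsy
Hunk 2: at line 1 remove [ani,gqrb,iayxd] add [hdfn,uuyfq] -> 7 lines: dhkf wks hdfn uuyfq puar hhjnk vsy
Hunk 3: at line 1 remove [hdfn,uuyfq] add [pmfz] -> 6 lines: dhkf wks pmfz puar hhjnk vsy
Hunk 4: at line 1 remove [wks,pmfz,puar] add [gokkh,knx] -> 5 lines: dhkf gokkh knx hhjnk vsy
Hunk 5: at line 3 remove [hhjnk] add [jrctu] -> 5 lines: dhkf gokkh knx jrctu vsy
Hunk 6: at line 1 remove [knx] add [unfi] -> 5 lines: dhkf gokkh unfi jrctu vsy
Hunk 7: at line 1 remove [gokkh,unfi,jrctu] add [plsfo,syf] -> 4 lines: dhkf plsfo syf vsy
Final line count: 4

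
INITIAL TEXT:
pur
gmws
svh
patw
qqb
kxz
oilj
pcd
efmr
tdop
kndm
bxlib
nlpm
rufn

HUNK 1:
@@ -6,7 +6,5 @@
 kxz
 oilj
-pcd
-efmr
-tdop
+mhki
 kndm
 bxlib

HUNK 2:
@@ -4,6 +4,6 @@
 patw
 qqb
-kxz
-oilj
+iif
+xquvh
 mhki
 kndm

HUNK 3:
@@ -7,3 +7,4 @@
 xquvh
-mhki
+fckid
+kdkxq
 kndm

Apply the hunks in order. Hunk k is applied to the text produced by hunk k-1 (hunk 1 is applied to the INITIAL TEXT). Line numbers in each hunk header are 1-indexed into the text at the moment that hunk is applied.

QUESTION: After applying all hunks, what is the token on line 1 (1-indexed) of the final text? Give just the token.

Hunk 1: at line 6 remove [pcd,efmr,tdop] add [mhki] -> 12 lines: pur gmws svh patw qqb kxz oilj mhki kndm bxlib nlpm rufn
Hunk 2: at line 4 remove [kxz,oilj] add [iif,xquvh] -> 12 lines: pur gmws svh patw qqb iif xquvh mhki kndm bxlib nlpm rufn
Hunk 3: at line 7 remove [mhki] add [fckid,kdkxq] -> 13 lines: pur gmws svh patw qqb iif xquvh fckid kdkxq kndm bxlib nlpm rufn
Final line 1: pur

Answer: pur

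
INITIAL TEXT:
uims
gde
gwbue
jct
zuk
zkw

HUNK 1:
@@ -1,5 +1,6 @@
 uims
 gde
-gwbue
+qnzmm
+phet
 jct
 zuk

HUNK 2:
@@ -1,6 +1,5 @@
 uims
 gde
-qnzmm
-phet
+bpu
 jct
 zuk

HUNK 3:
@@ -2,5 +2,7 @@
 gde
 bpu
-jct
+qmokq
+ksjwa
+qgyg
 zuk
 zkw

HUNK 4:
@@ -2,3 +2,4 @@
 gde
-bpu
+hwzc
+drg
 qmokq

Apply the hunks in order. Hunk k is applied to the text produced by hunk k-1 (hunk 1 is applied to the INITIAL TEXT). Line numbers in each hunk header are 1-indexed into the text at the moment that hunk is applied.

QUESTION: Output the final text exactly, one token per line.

Hunk 1: at line 1 remove [gwbue] add [qnzmm,phet] -> 7 lines: uims gde qnzmm phet jct zuk zkw
Hunk 2: at line 1 remove [qnzmm,phet] add [bpu] -> 6 lines: uims gde bpu jct zuk zkw
Hunk 3: at line 2 remove [jct] add [qmokq,ksjwa,qgyg] -> 8 lines: uims gde bpu qmokq ksjwa qgyg zuk zkw
Hunk 4: at line 2 remove [bpu] add [hwzc,drg] -> 9 lines: uims gde hwzc drg qmokq ksjwa qgyg zuk zkw

Answer: uims
gde
hwzc
drg
qmokq
ksjwa
qgyg
zuk
zkw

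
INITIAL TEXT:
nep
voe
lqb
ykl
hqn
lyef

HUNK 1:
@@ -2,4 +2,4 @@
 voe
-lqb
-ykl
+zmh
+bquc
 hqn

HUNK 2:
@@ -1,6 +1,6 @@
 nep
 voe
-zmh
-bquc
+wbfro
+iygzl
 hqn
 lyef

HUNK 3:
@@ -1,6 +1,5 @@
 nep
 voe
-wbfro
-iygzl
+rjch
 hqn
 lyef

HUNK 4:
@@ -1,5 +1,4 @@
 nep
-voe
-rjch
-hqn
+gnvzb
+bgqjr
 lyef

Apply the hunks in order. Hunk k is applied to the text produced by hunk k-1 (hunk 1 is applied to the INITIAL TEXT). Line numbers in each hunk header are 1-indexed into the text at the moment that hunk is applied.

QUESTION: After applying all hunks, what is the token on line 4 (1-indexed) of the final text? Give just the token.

Answer: lyef

Derivation:
Hunk 1: at line 2 remove [lqb,ykl] add [zmh,bquc] -> 6 lines: nep voe zmh bquc hqn lyef
Hunk 2: at line 1 remove [zmh,bquc] add [wbfro,iygzl] -> 6 lines: nep voe wbfro iygzl hqn lyef
Hunk 3: at line 1 remove [wbfro,iygzl] add [rjch] -> 5 lines: nep voe rjch hqn lyef
Hunk 4: at line 1 remove [voe,rjch,hqn] add [gnvzb,bgqjr] -> 4 lines: nep gnvzb bgqjr lyef
Final line 4: lyef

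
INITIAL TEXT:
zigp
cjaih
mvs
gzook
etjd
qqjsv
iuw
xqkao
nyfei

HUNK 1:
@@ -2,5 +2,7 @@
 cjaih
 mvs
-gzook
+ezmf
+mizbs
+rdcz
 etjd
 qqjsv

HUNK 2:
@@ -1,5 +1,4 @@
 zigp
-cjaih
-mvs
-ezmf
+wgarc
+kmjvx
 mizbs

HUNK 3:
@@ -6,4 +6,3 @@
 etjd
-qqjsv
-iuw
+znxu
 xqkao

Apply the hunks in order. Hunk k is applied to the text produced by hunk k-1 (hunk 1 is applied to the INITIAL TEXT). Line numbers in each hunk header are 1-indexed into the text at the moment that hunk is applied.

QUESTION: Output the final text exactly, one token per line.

Answer: zigp
wgarc
kmjvx
mizbs
rdcz
etjd
znxu
xqkao
nyfei

Derivation:
Hunk 1: at line 2 remove [gzook] add [ezmf,mizbs,rdcz] -> 11 lines: zigp cjaih mvs ezmf mizbs rdcz etjd qqjsv iuw xqkao nyfei
Hunk 2: at line 1 remove [cjaih,mvs,ezmf] add [wgarc,kmjvx] -> 10 lines: zigp wgarc kmjvx mizbs rdcz etjd qqjsv iuw xqkao nyfei
Hunk 3: at line 6 remove [qqjsv,iuw] add [znxu] -> 9 lines: zigp wgarc kmjvx mizbs rdcz etjd znxu xqkao nyfei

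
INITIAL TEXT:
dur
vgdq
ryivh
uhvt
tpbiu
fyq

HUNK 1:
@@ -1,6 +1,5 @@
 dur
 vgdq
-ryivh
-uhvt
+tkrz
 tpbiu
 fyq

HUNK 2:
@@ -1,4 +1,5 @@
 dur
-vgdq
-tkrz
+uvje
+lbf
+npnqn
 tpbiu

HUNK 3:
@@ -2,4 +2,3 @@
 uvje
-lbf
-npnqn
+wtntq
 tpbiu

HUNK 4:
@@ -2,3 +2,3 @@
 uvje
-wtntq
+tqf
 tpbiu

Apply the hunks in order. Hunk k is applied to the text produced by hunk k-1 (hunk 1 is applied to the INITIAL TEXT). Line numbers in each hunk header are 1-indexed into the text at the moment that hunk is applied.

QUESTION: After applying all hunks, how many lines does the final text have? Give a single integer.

Hunk 1: at line 1 remove [ryivh,uhvt] add [tkrz] -> 5 lines: dur vgdq tkrz tpbiu fyq
Hunk 2: at line 1 remove [vgdq,tkrz] add [uvje,lbf,npnqn] -> 6 lines: dur uvje lbf npnqn tpbiu fyq
Hunk 3: at line 2 remove [lbf,npnqn] add [wtntq] -> 5 lines: dur uvje wtntq tpbiu fyq
Hunk 4: at line 2 remove [wtntq] add [tqf] -> 5 lines: dur uvje tqf tpbiu fyq
Final line count: 5

Answer: 5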